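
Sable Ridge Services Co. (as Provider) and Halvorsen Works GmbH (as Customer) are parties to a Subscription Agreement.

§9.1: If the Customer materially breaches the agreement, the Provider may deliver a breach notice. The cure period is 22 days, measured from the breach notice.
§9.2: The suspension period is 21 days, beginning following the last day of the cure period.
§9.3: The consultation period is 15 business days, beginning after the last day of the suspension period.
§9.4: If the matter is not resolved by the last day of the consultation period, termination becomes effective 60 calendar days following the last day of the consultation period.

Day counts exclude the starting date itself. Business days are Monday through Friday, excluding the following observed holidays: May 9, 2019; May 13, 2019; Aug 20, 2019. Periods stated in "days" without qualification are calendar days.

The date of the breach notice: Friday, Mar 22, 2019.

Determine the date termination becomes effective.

Adding 22 calendar days to Mar 22, 2019 gives Apr 13, 2019, which is the last day of the cure period.
The last day of the suspension period: Apr 13, 2019 + 21 days = May 4, 2019.
From Saturday, May 4, 2019, 15 business days (May 6, May 7, May 8, May 10, …, May 24, May 27, May 28, skipping weekends and the listed holidays on May 9, May 13) brings us to Tuesday, May 28, 2019, which is the last day of the consultation period.
The date termination becomes effective: May 28, 2019 + 60 days = Jul 27, 2019.

Jul 27, 2019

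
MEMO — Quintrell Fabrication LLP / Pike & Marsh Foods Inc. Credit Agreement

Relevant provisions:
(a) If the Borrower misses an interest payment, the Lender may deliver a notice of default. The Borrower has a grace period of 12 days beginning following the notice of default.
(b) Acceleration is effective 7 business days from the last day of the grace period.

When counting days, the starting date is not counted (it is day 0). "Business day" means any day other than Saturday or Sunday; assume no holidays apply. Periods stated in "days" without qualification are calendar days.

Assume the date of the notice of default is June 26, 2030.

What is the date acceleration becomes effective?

July 17, 2030

The last day of the grace period: June 26, 2030 + 12 days = July 8, 2030.
From Monday, July 8, 2030, 7 business days (Jul 9, Jul 10, Jul 11, Jul 12, Jul 15, Jul 16, Jul 17, skipping weekends) brings us to Wednesday, July 17, 2030, which is the date acceleration becomes effective.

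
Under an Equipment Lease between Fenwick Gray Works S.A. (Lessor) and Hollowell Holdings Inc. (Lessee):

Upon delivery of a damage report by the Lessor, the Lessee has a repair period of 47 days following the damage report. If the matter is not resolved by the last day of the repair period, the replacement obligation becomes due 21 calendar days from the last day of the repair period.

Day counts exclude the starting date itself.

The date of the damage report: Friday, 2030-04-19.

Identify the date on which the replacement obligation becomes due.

2030-06-26

The last day of the repair period: 47 calendar days after 2030-04-19 is 2030-06-05.
The date on which the replacement obligation becomes due: 2030-06-05 + 21 days = 2030-06-26.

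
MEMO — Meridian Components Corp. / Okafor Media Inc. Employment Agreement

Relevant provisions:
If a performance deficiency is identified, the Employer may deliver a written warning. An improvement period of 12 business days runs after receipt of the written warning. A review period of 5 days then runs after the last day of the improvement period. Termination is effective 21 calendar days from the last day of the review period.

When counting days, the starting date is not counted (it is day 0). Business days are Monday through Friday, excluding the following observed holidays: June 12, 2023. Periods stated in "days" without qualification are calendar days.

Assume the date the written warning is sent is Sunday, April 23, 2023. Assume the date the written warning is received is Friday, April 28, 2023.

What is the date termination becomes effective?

June 11, 2023

The last day of the improvement period: 12 business days after Friday, April 28, 2023, skipping weekends — May 1, May 2, May 3, May 4, …, May 12, May 15, May 16 — lands on Tuesday, May 16, 2023.
The last day of the review period: 5 calendar days after May 16, 2023 is May 21, 2023.
The date termination becomes effective: 21 calendar days after May 21, 2023 is June 11, 2023.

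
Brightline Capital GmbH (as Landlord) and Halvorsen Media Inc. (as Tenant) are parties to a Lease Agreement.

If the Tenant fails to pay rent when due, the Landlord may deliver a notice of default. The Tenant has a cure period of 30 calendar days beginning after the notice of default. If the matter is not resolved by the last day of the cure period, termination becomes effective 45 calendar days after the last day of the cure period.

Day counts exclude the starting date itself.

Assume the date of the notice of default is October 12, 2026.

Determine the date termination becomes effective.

The last day of the cure period: 30 calendar days after October 12, 2026 is November 11, 2026.
The date termination becomes effective: 45 calendar days after November 11, 2026 is December 26, 2026.

December 26, 2026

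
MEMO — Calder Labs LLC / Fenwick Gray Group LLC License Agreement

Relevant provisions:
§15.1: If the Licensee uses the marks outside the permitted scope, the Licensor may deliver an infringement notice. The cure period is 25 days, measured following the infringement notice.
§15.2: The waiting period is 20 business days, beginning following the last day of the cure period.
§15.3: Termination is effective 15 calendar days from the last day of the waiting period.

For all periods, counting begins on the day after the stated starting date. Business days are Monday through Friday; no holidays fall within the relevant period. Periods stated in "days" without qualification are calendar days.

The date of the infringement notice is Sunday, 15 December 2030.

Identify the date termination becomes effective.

Adding 25 calendar days to 15 December 2030 gives 9 January 2031, which is the last day of the cure period.
The last day of the waiting period: 20 business days after Thursday, 9 January 2031, skipping weekends — Jan 10, Jan 13, Jan 14, Jan 15, …, Feb 4, Feb 5, Feb 6 — lands on Thursday, 6 February 2031.
Adding 15 calendar days to 6 February 2031 gives 21 February 2031, which is the date termination becomes effective.

21 February 2031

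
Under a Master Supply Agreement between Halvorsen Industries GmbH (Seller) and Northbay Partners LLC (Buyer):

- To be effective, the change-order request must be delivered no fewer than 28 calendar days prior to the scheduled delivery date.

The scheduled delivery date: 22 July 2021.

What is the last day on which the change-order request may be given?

24 June 2021

Counting back 28 calendar days from 22 July 2021 gives 24 June 2021.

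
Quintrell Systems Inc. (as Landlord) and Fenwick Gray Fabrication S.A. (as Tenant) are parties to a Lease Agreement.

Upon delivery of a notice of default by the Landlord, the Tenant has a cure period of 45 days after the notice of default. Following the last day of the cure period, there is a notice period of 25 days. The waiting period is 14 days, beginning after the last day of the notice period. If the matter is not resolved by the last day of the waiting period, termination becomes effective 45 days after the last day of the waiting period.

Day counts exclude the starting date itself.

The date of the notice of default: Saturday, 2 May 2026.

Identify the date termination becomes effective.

The last day of the cure period: 45 calendar days after 2 May 2026 is 16 June 2026.
The last day of the notice period: 16 June 2026 + 25 days = 11 July 2026.
The last day of the waiting period: 14 calendar days after 11 July 2026 is 25 July 2026.
The date termination becomes effective: 45 calendar days after 25 July 2026 is 8 September 2026.

8 September 2026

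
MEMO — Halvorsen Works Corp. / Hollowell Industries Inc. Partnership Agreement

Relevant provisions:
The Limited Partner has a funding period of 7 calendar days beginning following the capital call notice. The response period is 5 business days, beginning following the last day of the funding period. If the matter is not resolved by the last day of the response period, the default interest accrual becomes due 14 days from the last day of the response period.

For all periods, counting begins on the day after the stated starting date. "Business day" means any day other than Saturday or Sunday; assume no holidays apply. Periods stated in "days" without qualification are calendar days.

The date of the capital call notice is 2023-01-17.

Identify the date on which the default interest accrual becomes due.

2023-02-14

The last day of the funding period: 7 calendar days after 2023-01-17 is 2023-01-24.
From Tuesday, 2023-01-24, 5 business days (Jan 25, Jan 26, Jan 27, Jan 30, Jan 31, skipping weekends) brings us to Tuesday, 2023-01-31, which is the last day of the response period.
The date on which the default interest accrual becomes due: 14 calendar days after 2023-01-31 is 2023-02-14.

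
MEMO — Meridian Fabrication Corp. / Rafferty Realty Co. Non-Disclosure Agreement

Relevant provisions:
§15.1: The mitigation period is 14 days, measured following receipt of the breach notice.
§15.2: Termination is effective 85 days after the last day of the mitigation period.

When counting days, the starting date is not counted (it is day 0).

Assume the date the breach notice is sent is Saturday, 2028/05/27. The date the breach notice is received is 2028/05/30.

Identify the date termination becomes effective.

Adding 14 calendar days to 2028/05/30 gives 2028/06/13, which is the last day of the mitigation period.
The date termination becomes effective: 85 calendar days after 2028/06/13 is 2028/09/06.

2028/09/06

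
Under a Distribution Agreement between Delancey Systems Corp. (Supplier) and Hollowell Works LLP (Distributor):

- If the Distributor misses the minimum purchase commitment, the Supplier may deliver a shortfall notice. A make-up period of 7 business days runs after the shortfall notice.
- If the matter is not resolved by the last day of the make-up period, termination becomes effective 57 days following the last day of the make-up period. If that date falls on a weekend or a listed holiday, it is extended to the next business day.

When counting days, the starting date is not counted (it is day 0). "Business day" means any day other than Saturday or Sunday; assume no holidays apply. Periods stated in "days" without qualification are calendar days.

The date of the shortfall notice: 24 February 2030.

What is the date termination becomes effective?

From Sunday, 24 February 2030, 7 business days (Feb 25, Feb 26, Feb 27, Feb 28, Mar 1, Mar 4, Mar 5, skipping weekends) brings us to Tuesday, 5 March 2030, which is the last day of the make-up period.
The date termination becomes effective: 5 March 2030 + 57 days = 1 May 2030. 1 May 2030 is a Wednesday, so no roll-forward applies.

1 May 2030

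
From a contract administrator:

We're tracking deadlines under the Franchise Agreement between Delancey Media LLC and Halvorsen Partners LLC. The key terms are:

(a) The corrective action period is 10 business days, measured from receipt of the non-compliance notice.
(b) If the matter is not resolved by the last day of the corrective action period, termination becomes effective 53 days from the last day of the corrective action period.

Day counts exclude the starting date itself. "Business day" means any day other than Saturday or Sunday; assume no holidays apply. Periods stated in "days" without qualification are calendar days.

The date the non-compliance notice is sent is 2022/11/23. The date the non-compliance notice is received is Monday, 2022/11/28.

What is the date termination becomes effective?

From Monday, 2022/11/28, 10 business days (Nov 29, Nov 30, Dec 1, Dec 2, Dec 5, Dec 6, Dec 7, Dec 8, Dec 9, Dec 12, skipping weekends) brings us to Monday, 2022/12/12, which is the last day of the corrective action period.
The date termination becomes effective: 53 calendar days after 2022/12/12 is 2023/02/03.

2023/02/03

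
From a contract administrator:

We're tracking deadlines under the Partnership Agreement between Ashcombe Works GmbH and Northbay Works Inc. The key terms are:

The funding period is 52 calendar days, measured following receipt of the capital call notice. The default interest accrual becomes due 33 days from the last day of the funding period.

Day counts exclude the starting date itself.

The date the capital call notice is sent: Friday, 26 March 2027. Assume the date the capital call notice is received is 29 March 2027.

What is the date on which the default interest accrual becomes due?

Adding 52 calendar days to 29 March 2027 gives 20 May 2027, which is the last day of the funding period.
Adding 33 calendar days to 20 May 2027 gives 22 June 2027, which is the date on which the default interest accrual becomes due.

22 June 2027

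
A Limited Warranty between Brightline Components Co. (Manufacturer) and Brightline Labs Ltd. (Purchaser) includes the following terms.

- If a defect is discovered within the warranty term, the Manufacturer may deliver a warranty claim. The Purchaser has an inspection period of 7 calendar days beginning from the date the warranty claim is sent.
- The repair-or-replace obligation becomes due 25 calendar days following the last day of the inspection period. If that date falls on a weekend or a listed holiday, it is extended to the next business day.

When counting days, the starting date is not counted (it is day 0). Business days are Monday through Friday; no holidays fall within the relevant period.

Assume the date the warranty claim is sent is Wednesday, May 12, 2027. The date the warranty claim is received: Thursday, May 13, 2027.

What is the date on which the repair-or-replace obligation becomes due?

The last day of the inspection period: May 12, 2027 + 7 days = May 19, 2027.
Adding 25 calendar days to May 19, 2027 gives Jun 13, 2027, which is the date on which the repair-or-replace obligation becomes due. That falls on a Sunday, so it rolls to the next business day, Monday, Jun 14, 2027.

Jun 14, 2027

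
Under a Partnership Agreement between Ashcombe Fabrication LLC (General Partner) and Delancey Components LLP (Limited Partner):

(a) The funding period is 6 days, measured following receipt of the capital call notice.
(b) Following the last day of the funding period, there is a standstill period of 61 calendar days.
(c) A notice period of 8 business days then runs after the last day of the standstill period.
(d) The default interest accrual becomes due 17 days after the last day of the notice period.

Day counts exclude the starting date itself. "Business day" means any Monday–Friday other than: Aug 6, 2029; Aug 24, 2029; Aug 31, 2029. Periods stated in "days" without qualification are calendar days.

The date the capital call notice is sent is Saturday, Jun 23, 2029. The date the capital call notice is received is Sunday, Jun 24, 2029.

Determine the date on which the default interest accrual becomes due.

The last day of the funding period: Jun 24, 2029 + 6 days = Jun 30, 2029.
The last day of the standstill period: Jun 30, 2029 + 61 days = Aug 30, 2029.
The last day of the notice period: 8 business days after Thursday, Aug 30, 2029, skipping weekends and the listed holiday on Aug 31 — Sep 3, Sep 4, Sep 5, Sep 6, Sep 7, Sep 10, Sep 11, Sep 12 — lands on Wednesday, Sep 12, 2029.
Adding 17 calendar days to Sep 12, 2029 gives Sep 29, 2029, which is the date on which the default interest accrual becomes due.

Sep 29, 2029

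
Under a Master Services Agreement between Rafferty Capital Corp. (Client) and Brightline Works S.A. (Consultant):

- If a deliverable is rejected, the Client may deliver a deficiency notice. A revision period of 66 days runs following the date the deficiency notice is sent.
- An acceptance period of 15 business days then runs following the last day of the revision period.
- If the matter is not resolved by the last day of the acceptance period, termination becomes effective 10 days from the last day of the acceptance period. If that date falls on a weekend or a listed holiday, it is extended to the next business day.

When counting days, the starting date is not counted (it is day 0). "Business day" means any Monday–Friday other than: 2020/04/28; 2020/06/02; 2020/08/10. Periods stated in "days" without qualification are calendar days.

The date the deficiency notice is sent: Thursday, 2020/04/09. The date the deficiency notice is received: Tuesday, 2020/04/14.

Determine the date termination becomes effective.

2020/07/13

Adding 66 calendar days to 2020/04/09 gives 2020/06/14, which is the last day of the revision period.
From Sunday, 2020/06/14, 15 business days (Jun 15, Jun 16, Jun 17, Jun 18, …, Jul 1, Jul 2, Jul 3, skipping weekends) brings us to Friday, 2020/07/03, which is the last day of the acceptance period.
The date termination becomes effective: 2020/07/03 + 10 days = 2020/07/13. 2020/07/13 is a Monday and is not a listed holiday, so no roll-forward applies.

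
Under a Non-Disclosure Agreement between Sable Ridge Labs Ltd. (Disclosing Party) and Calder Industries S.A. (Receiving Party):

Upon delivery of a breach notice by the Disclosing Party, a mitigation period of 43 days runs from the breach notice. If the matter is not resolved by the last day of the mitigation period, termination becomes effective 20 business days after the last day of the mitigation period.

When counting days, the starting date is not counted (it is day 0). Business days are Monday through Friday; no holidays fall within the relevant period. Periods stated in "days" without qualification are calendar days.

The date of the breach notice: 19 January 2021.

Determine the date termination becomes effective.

31 March 2021

Adding 43 calendar days to 19 January 2021 gives 3 March 2021, which is the last day of the mitigation period.
The date termination becomes effective: counting 20 business days from Wednesday, 3 March 2021 (Mar 4, Mar 5, Mar 8, Mar 9, …, Mar 29, Mar 30, Mar 31, skipping weekends) reaches Wednesday, 31 March 2021.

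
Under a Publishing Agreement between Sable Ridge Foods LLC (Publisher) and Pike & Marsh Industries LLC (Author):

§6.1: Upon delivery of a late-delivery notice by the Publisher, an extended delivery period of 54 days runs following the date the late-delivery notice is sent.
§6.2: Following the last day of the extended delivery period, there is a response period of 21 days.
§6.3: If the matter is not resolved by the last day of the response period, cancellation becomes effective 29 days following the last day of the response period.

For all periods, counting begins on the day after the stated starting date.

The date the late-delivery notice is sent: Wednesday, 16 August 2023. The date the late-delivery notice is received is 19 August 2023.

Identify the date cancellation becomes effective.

The last day of the extended delivery period: 54 calendar days after 16 August 2023 is 9 October 2023.
The last day of the response period: 21 calendar days after 9 October 2023 is 30 October 2023.
The date cancellation becomes effective: 30 October 2023 + 29 days = 28 November 2023.

28 November 2023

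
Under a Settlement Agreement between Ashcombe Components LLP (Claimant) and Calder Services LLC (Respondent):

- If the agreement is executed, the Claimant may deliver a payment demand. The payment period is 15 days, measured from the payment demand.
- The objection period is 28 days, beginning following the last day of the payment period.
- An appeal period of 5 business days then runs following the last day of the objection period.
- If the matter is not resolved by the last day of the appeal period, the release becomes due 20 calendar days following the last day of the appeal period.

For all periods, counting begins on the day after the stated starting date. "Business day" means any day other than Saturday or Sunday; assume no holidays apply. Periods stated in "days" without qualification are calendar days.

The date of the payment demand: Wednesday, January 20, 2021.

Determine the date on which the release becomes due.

March 31, 2021

Adding 15 calendar days to January 20, 2021 gives February 4, 2021, which is the last day of the payment period.
Adding 28 calendar days to February 4, 2021 gives March 4, 2021, which is the last day of the objection period.
The last day of the appeal period: counting 5 business days from Thursday, March 4, 2021 (Mar 5, Mar 8, Mar 9, Mar 10, Mar 11, skipping weekends) reaches Thursday, March 11, 2021.
The date on which the release becomes due: March 11, 2021 + 20 days = March 31, 2021.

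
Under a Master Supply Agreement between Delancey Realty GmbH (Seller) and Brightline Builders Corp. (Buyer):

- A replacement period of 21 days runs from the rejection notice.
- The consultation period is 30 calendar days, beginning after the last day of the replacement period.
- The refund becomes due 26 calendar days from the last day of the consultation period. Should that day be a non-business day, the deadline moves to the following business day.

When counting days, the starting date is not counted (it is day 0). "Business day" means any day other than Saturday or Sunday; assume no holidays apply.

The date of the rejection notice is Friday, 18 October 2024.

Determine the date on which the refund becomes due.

3 January 2025

The last day of the replacement period: 18 October 2024 + 21 days = 8 November 2024.
The last day of the consultation period: 30 calendar days after 8 November 2024 is 8 December 2024.
The date on which the refund becomes due: 8 December 2024 + 26 days = 3 January 2025. 3 January 2025 is a Friday, so no roll-forward applies.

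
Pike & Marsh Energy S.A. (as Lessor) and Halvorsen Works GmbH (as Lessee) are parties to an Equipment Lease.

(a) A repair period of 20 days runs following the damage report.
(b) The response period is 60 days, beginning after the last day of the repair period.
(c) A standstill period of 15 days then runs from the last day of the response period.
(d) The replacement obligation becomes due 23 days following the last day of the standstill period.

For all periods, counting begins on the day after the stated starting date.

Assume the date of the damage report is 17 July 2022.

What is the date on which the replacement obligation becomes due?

The last day of the repair period: 17 July 2022 + 20 days = 6 August 2022.
The last day of the response period: 6 August 2022 + 60 days = 5 October 2022.
Adding 15 calendar days to 5 October 2022 gives 20 October 2022, which is the last day of the standstill period.
The date on which the replacement obligation becomes due: 23 calendar days after 20 October 2022 is 12 November 2022.

12 November 2022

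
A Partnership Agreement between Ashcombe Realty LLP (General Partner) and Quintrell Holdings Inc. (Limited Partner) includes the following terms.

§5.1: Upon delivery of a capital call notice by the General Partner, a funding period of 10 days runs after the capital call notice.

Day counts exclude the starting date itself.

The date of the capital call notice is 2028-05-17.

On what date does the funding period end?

2028-05-27

The last day of the funding period: 2028-05-17 + 10 days = 2028-05-27.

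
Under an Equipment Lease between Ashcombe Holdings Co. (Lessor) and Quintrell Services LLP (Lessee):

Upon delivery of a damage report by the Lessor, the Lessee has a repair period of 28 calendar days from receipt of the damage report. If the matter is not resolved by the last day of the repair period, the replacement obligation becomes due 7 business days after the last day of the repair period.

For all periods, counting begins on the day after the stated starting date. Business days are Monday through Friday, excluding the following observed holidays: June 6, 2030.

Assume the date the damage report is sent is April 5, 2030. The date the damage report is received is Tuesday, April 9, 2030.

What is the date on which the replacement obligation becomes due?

May 16, 2030

Adding 28 calendar days to April 9, 2030 gives May 7, 2030, which is the last day of the repair period.
From Tuesday, May 7, 2030, 7 business days (May 8, May 9, May 10, May 13, May 14, May 15, May 16, skipping weekends) brings us to Thursday, May 16, 2030, which is the date on which the replacement obligation becomes due.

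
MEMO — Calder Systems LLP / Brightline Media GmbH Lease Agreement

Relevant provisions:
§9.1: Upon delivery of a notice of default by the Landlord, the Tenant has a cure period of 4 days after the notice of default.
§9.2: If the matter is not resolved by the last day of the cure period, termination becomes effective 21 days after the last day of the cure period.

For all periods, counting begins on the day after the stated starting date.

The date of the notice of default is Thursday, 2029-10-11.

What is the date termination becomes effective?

2029-11-05

Adding 4 calendar days to 2029-10-11 gives 2029-10-15, which is the last day of the cure period.
Adding 21 calendar days to 2029-10-15 gives 2029-11-05, which is the date termination becomes effective.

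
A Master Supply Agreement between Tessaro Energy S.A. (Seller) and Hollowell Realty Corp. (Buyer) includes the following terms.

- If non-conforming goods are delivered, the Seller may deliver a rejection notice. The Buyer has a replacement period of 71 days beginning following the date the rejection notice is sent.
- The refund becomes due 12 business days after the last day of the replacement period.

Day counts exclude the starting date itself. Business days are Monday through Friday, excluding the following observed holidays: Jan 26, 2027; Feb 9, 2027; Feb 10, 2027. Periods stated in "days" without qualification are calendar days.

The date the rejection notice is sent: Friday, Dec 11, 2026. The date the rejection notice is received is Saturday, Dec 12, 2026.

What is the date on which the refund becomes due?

Mar 9, 2027

The last day of the replacement period: 71 calendar days after Dec 11, 2026 is Feb 20, 2027.
The date on which the refund becomes due: 12 business days after Saturday, Feb 20, 2027, skipping weekends — Feb 22, Feb 23, Feb 24, Feb 25, …, Mar 5, Mar 8, Mar 9 — lands on Tuesday, Mar 9, 2027.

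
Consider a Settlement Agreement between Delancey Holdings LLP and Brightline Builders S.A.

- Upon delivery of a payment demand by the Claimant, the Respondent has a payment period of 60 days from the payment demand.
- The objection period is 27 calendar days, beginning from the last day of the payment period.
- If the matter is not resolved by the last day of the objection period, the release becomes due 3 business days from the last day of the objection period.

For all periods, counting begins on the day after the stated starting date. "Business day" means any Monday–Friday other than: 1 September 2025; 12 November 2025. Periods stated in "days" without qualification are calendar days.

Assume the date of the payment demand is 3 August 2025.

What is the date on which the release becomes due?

The last day of the payment period: 60 calendar days after 3 August 2025 is 2 October 2025.
The last day of the objection period: 27 calendar days after 2 October 2025 is 29 October 2025.
From Wednesday, 29 October 2025, 3 business days (Oct 30, Oct 31, Nov 3, skipping weekends) brings us to Monday, 3 November 2025, which is the date on which the release becomes due.

3 November 2025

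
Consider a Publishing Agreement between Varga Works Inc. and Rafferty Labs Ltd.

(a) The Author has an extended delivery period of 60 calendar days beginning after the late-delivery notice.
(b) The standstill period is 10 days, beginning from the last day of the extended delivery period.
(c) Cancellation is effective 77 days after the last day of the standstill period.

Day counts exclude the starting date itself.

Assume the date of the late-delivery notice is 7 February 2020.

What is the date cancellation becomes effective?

The last day of the extended delivery period: 7 February 2020 + 60 days = 7 April 2020.
Adding 10 calendar days to 7 April 2020 gives 17 April 2020, which is the last day of the standstill period.
Adding 77 calendar days to 17 April 2020 gives 3 July 2020, which is the date cancellation becomes effective.

3 July 2020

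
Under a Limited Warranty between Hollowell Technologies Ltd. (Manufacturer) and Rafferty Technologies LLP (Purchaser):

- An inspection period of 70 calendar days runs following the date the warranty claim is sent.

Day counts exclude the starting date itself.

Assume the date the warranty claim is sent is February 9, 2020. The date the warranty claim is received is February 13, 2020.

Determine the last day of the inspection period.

The last day of the inspection period: 70 calendar days after February 9, 2020 is April 19, 2020.

April 19, 2020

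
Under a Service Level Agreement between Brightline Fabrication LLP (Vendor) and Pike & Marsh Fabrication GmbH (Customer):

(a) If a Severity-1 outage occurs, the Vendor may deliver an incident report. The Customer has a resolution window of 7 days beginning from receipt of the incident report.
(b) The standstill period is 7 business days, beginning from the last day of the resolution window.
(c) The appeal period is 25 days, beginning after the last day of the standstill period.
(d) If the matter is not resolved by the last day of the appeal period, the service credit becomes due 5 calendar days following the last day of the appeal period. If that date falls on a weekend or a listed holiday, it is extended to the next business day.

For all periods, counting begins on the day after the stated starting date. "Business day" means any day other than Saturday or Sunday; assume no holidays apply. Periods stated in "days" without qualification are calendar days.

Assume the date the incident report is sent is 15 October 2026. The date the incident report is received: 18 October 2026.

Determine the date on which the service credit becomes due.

The last day of the resolution window: 7 calendar days after 18 October 2026 is 25 October 2026.
The last day of the standstill period: counting 7 business days from Sunday, 25 October 2026 (Oct 26, Oct 27, Oct 28, Oct 29, Oct 30, Nov 2, Nov 3, skipping weekends) reaches Tuesday, 3 November 2026.
Adding 25 calendar days to 3 November 2026 gives 28 November 2026, which is the last day of the appeal period.
The date on which the service credit becomes due: 28 November 2026 + 5 days = 3 December 2026. 3 December 2026 is a Thursday, so no roll-forward applies.

3 December 2026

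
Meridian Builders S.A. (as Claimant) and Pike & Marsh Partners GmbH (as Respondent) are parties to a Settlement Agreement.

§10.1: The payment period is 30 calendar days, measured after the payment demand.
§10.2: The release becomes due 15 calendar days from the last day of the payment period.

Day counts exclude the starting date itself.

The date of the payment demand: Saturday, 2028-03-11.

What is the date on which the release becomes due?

2028-04-25

The last day of the payment period: 30 calendar days after 2028-03-11 is 2028-04-10.
The date on which the release becomes due: 2028-04-10 + 15 days = 2028-04-25.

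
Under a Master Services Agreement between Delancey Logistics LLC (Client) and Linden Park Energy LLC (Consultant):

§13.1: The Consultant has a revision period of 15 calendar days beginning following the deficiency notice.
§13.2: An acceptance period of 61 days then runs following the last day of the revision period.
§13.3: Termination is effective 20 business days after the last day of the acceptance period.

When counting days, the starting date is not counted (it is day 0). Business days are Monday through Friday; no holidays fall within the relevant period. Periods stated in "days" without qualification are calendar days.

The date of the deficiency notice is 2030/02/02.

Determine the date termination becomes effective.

2030/05/17

The last day of the revision period: 15 calendar days after 2030/02/02 is 2030/02/17.
The last day of the acceptance period: 2030/02/17 + 61 days = 2030/04/19.
The date termination becomes effective: counting 20 business days from Friday, 2030/04/19 (Apr 22, Apr 23, Apr 24, Apr 25, …, May 15, May 16, May 17, skipping weekends) reaches Friday, 2030/05/17.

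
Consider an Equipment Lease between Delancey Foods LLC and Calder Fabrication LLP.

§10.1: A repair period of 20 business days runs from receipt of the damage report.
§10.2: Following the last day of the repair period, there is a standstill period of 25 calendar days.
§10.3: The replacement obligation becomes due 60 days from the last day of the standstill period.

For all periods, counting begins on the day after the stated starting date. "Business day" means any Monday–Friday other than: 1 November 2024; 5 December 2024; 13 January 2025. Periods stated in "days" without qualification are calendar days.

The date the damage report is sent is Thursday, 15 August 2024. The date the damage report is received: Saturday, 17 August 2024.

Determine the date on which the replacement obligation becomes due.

7 December 2024

From Saturday, 17 August 2024, 20 business days (Aug 19, Aug 20, Aug 21, Aug 22, …, Sep 11, Sep 12, Sep 13, skipping weekends) brings us to Friday, 13 September 2024, which is the last day of the repair period.
The last day of the standstill period: 13 September 2024 + 25 days = 8 October 2024.
The date on which the replacement obligation becomes due: 8 October 2024 + 60 days = 7 December 2024.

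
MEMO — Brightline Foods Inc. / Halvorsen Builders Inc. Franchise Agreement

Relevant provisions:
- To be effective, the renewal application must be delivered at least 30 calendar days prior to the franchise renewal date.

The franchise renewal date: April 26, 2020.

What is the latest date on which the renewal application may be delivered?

March 27, 2020

Counting back 30 calendar days from April 26, 2020 gives March 27, 2020.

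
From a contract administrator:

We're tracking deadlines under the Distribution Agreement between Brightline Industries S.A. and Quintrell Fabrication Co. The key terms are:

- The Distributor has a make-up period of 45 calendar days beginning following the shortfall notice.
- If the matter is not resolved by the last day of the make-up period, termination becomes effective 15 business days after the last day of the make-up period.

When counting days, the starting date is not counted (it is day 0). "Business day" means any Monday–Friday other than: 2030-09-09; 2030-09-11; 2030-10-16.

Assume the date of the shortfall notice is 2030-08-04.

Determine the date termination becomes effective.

2030-10-09

The last day of the make-up period: 45 calendar days after 2030-08-04 is 2030-09-18.
The date termination becomes effective: 15 business days after Wednesday, 2030-09-18, skipping weekends — Sep 19, Sep 20, Sep 23, Sep 24, …, Oct 7, Oct 8, Oct 9 — lands on Wednesday, 2030-10-09.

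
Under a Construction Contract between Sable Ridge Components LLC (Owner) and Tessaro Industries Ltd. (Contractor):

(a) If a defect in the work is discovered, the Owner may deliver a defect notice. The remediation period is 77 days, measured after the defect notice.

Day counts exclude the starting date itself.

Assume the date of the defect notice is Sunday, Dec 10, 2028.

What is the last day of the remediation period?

The last day of the remediation period: 77 calendar days after Dec 10, 2028 is Feb 25, 2029.

Feb 25, 2029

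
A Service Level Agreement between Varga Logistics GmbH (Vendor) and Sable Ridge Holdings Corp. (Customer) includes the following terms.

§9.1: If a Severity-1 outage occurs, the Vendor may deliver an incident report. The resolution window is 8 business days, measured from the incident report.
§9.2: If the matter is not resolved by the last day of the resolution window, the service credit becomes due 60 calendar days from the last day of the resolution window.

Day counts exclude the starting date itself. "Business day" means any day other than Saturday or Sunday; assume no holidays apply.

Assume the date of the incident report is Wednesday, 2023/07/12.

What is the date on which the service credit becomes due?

2023/09/22

The last day of the resolution window: counting 8 business days from Wednesday, 2023/07/12 (Jul 13, Jul 14, Jul 17, Jul 18, Jul 19, Jul 20, Jul 21, Jul 24, skipping weekends) reaches Monday, 2023/07/24.
Adding 60 calendar days to 2023/07/24 gives 2023/09/22, which is the date on which the service credit becomes due.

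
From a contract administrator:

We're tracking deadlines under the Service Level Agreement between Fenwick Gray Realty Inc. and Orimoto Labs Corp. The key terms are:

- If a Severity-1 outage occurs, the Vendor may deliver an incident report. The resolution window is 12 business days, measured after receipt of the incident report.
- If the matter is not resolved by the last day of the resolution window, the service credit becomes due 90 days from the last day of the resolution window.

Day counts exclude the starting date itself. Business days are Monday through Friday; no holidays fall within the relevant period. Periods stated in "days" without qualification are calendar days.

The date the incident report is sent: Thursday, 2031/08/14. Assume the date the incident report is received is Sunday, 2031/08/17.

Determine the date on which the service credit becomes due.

The last day of the resolution window: 12 business days after Sunday, 2031/08/17, skipping weekends — Aug 18, Aug 19, Aug 20, Aug 21, …, Aug 29, Sep 1, Sep 2 — lands on Tuesday, 2031/09/02.
The date on which the service credit becomes due: 90 calendar days after 2031/09/02 is 2031/12/01.

2031/12/01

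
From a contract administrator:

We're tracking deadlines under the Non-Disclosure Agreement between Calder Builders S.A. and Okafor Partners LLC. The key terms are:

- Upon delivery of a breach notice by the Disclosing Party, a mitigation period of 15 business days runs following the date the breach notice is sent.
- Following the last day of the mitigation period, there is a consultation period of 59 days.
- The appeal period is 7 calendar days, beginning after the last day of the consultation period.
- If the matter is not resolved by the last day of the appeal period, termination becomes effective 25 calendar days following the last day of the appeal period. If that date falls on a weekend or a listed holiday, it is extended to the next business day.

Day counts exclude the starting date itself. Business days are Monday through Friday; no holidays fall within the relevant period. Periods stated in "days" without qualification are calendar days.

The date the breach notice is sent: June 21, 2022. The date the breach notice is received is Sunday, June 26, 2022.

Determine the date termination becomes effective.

The last day of the mitigation period: counting 15 business days from Tuesday, June 21, 2022 (Jun 22, Jun 23, Jun 24, Jun 27, …, Jul 8, Jul 11, Jul 12, skipping weekends) reaches Tuesday, July 12, 2022.
Adding 59 calendar days to July 12, 2022 gives September 9, 2022, which is the last day of the consultation period.
The last day of the appeal period: September 9, 2022 + 7 days = September 16, 2022.
The date termination becomes effective: 25 calendar days after September 16, 2022 is October 11, 2022. October 11, 2022 is a Tuesday, so no roll-forward applies.

October 11, 2022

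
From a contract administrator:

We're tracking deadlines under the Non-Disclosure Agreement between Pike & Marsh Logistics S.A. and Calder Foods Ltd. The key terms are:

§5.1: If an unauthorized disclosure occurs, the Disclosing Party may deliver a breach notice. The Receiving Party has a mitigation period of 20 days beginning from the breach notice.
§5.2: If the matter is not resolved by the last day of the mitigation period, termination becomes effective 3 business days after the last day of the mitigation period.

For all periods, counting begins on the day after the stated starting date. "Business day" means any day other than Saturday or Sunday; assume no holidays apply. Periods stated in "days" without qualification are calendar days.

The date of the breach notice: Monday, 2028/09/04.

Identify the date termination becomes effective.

The last day of the mitigation period: 20 calendar days after 2028/09/04 is 2028/09/24.
The date termination becomes effective: counting 3 business days from Sunday, 2028/09/24 (Sep 25, Sep 26, Sep 27, skipping weekends) reaches Wednesday, 2028/09/27.

2028/09/27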